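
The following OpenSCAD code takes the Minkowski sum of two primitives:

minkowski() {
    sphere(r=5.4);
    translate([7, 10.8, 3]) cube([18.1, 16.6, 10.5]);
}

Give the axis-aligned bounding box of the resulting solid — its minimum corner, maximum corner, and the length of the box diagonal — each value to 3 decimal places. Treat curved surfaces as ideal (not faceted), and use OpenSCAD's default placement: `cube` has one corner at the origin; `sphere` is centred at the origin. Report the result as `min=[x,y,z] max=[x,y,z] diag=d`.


A = translate([7, 10.8, 3]) cube([18.1, 16.6, 10.5]) → bbox [7,10.8,3] .. [25.1,27.4,13.5]
B = sphere(r=5.4) → bbox [-5.4,-5.4,-5.4] .. [5.4,5.4,5.4]
lo = A.lo+B.lo = [7-5.4, 10.8-5.4, 3-5.4] = [1.600,5.400,-2.400]
hi = A.hi+B.hi = [25.1+5.4, 27.4+5.4, 13.5+5.4] = [30.500,32.800,18.900]
diag = √(28.9²+27.4²+21.3²) = √2039.66 = 45.163

min=[1.600,5.400,-2.400] max=[30.500,32.800,18.900] diag=45.163


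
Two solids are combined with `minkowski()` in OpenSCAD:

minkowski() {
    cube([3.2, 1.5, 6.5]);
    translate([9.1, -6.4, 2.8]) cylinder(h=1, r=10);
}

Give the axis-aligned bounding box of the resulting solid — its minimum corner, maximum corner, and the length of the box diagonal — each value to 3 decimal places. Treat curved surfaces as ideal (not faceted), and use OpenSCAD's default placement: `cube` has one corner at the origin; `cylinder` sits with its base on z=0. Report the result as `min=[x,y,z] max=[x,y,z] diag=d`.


A = translate([9.1, -6.4, 2.8]) cylinder(h=1, r=10) → bbox [-0.9,-16.4,2.8] .. [19.1,3.6,3.8]
B = cube([3.2, 1.5, 6.5]) → bbox [0,0,0] .. [3.2,1.5,6.5]
lo = A.lo+B.lo = [-0.9+0, -16.4+0, 2.8+0] = [-0.900,-16.400,2.800]
hi = A.hi+B.hi = [19.1+3.2, 3.6+1.5, 3.8+6.5] = [22.300,5.100,10.300]
diag = √(23.2²+21.5²+7.5²) = √1056.74 = 32.508

min=[-0.900,-16.400,2.800] max=[22.300,5.100,10.300] diag=32.508


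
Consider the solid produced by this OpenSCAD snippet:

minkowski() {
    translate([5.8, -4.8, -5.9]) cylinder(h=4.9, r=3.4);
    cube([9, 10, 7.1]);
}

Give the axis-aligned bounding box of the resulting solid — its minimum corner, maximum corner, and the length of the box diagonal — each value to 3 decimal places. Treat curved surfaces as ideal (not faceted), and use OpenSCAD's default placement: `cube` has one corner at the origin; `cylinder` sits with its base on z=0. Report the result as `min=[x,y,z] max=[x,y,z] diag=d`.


min=[2.400,-8.200,-5.900] max=[18.200,8.600,6.100] diag=25.998

A = translate([5.8, -4.8, -5.9]) cylinder(h=4.9, r=3.4) → bbox [2.4,-8.2,-5.9] .. [9.2,-1.4,-1]
B = cube([9, 10, 7.1]) → bbox [0,0,0] .. [9,10,7.1]
lo = A.lo+B.lo = [2.4+0, -8.2+0, -5.9+0] = [2.400,-8.200,-5.900]
hi = A.hi+B.hi = [9.2+9, -1.4+10, -1+7.1] = [18.200,8.600,6.100]
diag = √(15.8²+16.8²+12²) = √675.88 = 25.998


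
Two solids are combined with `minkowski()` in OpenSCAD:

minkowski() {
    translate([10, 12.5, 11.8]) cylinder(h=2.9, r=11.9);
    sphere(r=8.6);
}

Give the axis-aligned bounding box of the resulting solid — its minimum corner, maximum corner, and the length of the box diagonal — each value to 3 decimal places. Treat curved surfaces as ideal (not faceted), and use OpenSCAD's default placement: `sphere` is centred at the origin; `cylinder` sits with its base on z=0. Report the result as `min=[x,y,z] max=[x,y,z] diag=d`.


min=[-10.500,-8.000,3.200] max=[30.500,33.000,23.300] diag=61.368

A = translate([10, 12.5, 11.8]) cylinder(h=2.9, r=11.9) → bbox [-1.9,0.6,11.8] .. [21.9,24.4,14.7]
B = sphere(r=8.6) → bbox [-8.6,-8.6,-8.6] .. [8.6,8.6,8.6]
lo = A.lo+B.lo = [-1.9-8.6, 0.6-8.6, 11.8-8.6] = [-10.500,-8.000,3.200]
hi = A.hi+B.hi = [21.9+8.6, 24.4+8.6, 14.7+8.6] = [30.500,33.000,23.300]
diag = √(41²+41²+20.1²) = √3766.01 = 61.368


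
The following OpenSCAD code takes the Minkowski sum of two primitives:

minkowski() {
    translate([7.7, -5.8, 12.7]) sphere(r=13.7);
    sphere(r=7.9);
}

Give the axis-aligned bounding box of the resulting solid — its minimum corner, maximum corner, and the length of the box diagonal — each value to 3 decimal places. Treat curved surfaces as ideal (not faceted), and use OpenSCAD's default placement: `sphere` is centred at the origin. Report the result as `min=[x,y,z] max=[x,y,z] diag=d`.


A = translate([7.7, -5.8, 12.7]) sphere(r=13.7) → bbox [-6,-19.5,-1] .. [21.4,7.9,26.4]
B = sphere(r=7.9) → bbox [-7.9,-7.9,-7.9] .. [7.9,7.9,7.9]
lo = A.lo+B.lo = [-6-7.9, -19.5-7.9, -1-7.9] = [-13.900,-27.400,-8.900]
hi = A.hi+B.hi = [21.4+7.9, 7.9+7.9, 26.4+7.9] = [29.300,15.800,34.300]
diag = √(43.2²+43.2²+43.2²) = √5598.72 = 74.825

min=[-13.900,-27.400,-8.900] max=[29.300,15.800,34.300] diag=74.825


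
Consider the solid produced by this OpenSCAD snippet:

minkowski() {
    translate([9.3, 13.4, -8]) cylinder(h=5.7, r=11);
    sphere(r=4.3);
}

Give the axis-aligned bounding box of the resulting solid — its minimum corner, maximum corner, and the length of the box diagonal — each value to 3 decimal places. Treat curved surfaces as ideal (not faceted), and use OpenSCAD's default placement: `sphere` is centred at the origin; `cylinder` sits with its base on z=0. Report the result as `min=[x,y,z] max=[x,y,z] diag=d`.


min=[-6.000,-1.900,-12.300] max=[24.600,28.700,2.000] diag=45.576

A = translate([9.3, 13.4, -8]) cylinder(h=5.7, r=11) → bbox [-1.7,2.4,-8] .. [20.3,24.4,-2.3]
B = sphere(r=4.3) → bbox [-4.3,-4.3,-4.3] .. [4.3,4.3,4.3]
lo = A.lo+B.lo = [-1.7-4.3, 2.4-4.3, -8-4.3] = [-6.000,-1.900,-12.300]
hi = A.hi+B.hi = [20.3+4.3, 24.4+4.3, -2.3+4.3] = [24.600,28.700,2.000]
diag = √(30.6²+30.6²+14.3²) = √2077.21 = 45.576


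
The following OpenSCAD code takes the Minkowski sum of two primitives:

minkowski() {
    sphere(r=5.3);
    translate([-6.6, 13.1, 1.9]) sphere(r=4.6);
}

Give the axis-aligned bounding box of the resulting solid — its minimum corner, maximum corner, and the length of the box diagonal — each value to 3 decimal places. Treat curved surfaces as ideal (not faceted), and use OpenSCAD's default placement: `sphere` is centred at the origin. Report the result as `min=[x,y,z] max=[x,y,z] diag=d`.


A = translate([-6.6, 13.1, 1.9]) sphere(r=4.6) → bbox [-11.2,8.5,-2.7] .. [-2,17.7,6.5]
B = sphere(r=5.3) → bbox [-5.3,-5.3,-5.3] .. [5.3,5.3,5.3]
lo = A.lo+B.lo = [-11.2-5.3, 8.5-5.3, -2.7-5.3] = [-16.500,3.200,-8.000]
hi = A.hi+B.hi = [-2+5.3, 17.7+5.3, 6.5+5.3] = [3.300,23.000,11.800]
diag = √(19.8²+19.8²+19.8²) = √1176.12 = 34.295

min=[-16.500,3.200,-8.000] max=[3.300,23.000,11.800] diag=34.295


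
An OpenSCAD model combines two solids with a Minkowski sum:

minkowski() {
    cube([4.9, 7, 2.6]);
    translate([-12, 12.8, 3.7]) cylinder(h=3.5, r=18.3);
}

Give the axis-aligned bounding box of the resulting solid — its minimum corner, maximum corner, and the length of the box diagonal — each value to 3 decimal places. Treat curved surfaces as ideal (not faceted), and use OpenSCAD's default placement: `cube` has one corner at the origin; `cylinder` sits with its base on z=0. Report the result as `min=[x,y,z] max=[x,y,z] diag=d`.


min=[-30.300,-5.500,3.700] max=[11.200,38.100,9.800] diag=60.501

A = translate([-12, 12.8, 3.7]) cylinder(h=3.5, r=18.3) → bbox [-30.3,-5.5,3.7] .. [6.3,31.1,7.2]
B = cube([4.9, 7, 2.6]) → bbox [0,0,0] .. [4.9,7,2.6]
lo = A.lo+B.lo = [-30.3+0, -5.5+0, 3.7+0] = [-30.300,-5.500,3.700]
hi = A.hi+B.hi = [6.3+4.9, 31.1+7, 7.2+2.6] = [11.200,38.100,9.800]
diag = √(41.5²+43.6²+6.1²) = √3660.42 = 60.501


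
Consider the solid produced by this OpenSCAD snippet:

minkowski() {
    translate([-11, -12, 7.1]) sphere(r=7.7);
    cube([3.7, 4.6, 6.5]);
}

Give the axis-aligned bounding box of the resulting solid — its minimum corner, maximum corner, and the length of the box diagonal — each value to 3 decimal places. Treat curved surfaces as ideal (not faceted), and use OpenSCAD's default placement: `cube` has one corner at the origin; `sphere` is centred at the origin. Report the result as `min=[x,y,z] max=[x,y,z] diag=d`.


A = translate([-11, -12, 7.1]) sphere(r=7.7) → bbox [-18.7,-19.7,-0.6] .. [-3.3,-4.3,14.8]
B = cube([3.7, 4.6, 6.5]) → bbox [0,0,0] .. [3.7,4.6,6.5]
lo = A.lo+B.lo = [-18.7+0, -19.7+0, -0.6+0] = [-18.700,-19.700,-0.600]
hi = A.hi+B.hi = [-3.3+3.7, -4.3+4.6, 14.8+6.5] = [0.400,0.300,21.300]
diag = √(19.1²+20²+21.9²) = √1244.42 = 35.276

min=[-18.700,-19.700,-0.600] max=[0.400,0.300,21.300] diag=35.276


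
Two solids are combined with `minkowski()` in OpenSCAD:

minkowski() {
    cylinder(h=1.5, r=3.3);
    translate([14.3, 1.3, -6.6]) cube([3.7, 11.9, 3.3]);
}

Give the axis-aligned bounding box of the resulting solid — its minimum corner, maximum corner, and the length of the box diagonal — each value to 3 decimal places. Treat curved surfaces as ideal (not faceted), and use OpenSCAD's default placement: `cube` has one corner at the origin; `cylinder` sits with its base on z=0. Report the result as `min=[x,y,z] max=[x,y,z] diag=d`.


min=[11.000,-2.000,-6.600] max=[21.300,16.500,-1.800] diag=21.711

A = translate([14.3, 1.3, -6.6]) cube([3.7, 11.9, 3.3]) → bbox [14.3,1.3,-6.6] .. [18,13.2,-3.3]
B = cylinder(h=1.5, r=3.3) → bbox [-3.3,-3.3,0] .. [3.3,3.3,1.5]
lo = A.lo+B.lo = [14.3-3.3, 1.3-3.3, -6.6+0] = [11.000,-2.000,-6.600]
hi = A.hi+B.hi = [18+3.3, 13.2+3.3, -3.3+1.5] = [21.300,16.500,-1.800]
diag = √(10.3²+18.5²+4.8²) = √471.38 = 21.711


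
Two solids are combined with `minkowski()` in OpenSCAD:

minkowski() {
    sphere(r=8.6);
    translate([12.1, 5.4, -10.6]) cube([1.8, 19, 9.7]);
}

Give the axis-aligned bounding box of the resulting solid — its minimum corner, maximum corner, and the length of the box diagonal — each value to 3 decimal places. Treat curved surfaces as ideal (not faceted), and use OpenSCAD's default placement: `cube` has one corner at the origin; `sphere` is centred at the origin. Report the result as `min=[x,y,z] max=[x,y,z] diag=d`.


min=[3.500,-3.200,-19.200] max=[22.500,33.000,7.700] diag=48.939

A = translate([12.1, 5.4, -10.6]) cube([1.8, 19, 9.7]) → bbox [12.1,5.4,-10.6] .. [13.9,24.4,-0.9]
B = sphere(r=8.6) → bbox [-8.6,-8.6,-8.6] .. [8.6,8.6,8.6]
lo = A.lo+B.lo = [12.1-8.6, 5.4-8.6, -10.6-8.6] = [3.500,-3.200,-19.200]
hi = A.hi+B.hi = [13.9+8.6, 24.4+8.6, -0.9+8.6] = [22.500,33.000,7.700]
diag = √(19²+36.2²+26.9²) = √2395.05 = 48.939


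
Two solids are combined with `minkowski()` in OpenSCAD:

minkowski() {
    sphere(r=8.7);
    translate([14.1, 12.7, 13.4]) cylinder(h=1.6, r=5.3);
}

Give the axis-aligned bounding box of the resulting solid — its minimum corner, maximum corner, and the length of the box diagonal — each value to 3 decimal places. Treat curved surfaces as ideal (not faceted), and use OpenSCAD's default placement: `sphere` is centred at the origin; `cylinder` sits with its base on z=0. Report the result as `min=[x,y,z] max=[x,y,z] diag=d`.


min=[0.100,-1.300,4.700] max=[28.100,26.700,23.700] diag=43.920

A = translate([14.1, 12.7, 13.4]) cylinder(h=1.6, r=5.3) → bbox [8.8,7.4,13.4] .. [19.4,18,15]
B = sphere(r=8.7) → bbox [-8.7,-8.7,-8.7] .. [8.7,8.7,8.7]
lo = A.lo+B.lo = [8.8-8.7, 7.4-8.7, 13.4-8.7] = [0.100,-1.300,4.700]
hi = A.hi+B.hi = [19.4+8.7, 18+8.7, 15+8.7] = [28.100,26.700,23.700]
diag = √(28²+28²+19²) = √1929 = 43.920


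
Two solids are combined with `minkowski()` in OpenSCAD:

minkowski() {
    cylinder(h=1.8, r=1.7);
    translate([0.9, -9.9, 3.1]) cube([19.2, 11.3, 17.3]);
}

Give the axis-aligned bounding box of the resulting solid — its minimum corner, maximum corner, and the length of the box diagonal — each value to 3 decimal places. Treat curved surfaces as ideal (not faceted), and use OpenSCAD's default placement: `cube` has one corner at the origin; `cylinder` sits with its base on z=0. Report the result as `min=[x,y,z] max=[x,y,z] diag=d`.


min=[-0.800,-11.600,3.100] max=[21.800,3.100,22.200] diag=33.040

A = translate([0.9, -9.9, 3.1]) cube([19.2, 11.3, 17.3]) → bbox [0.9,-9.9,3.1] .. [20.1,1.4,20.4]
B = cylinder(h=1.8, r=1.7) → bbox [-1.7,-1.7,0] .. [1.7,1.7,1.8]
lo = A.lo+B.lo = [0.9-1.7, -9.9-1.7, 3.1+0] = [-0.800,-11.600,3.100]
hi = A.hi+B.hi = [20.1+1.7, 1.4+1.7, 20.4+1.8] = [21.800,3.100,22.200]
diag = √(22.6²+14.7²+19.1²) = √1091.66 = 33.040


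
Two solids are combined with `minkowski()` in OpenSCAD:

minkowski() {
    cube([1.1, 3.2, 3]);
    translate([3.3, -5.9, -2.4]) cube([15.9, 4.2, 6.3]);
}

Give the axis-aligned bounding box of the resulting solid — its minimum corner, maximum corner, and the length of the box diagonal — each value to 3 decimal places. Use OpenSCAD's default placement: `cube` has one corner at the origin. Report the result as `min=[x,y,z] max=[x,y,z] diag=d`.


min=[3.300,-5.900,-2.400] max=[20.300,1.500,6.900] diag=20.742

A = translate([3.3, -5.9, -2.4]) cube([15.9, 4.2, 6.3]) → bbox [3.3,-5.9,-2.4] .. [19.2,-1.7,3.9]
B = cube([1.1, 3.2, 3]) → bbox [0,0,0] .. [1.1,3.2,3]
lo = A.lo+B.lo = [3.3+0, -5.9+0, -2.4+0] = [3.300,-5.900,-2.400]
hi = A.hi+B.hi = [19.2+1.1, -1.7+3.2, 3.9+3] = [20.300,1.500,6.900]
diag = √(17²+7.4²+9.3²) = √430.25 = 20.742


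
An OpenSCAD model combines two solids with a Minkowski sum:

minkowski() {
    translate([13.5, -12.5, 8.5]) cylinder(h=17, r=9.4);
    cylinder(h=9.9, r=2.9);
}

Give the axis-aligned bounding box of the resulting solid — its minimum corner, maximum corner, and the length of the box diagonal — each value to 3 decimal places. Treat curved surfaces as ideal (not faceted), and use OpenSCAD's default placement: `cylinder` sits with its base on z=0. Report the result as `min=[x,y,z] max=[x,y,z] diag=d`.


A = translate([13.5, -12.5, 8.5]) cylinder(h=17, r=9.4) → bbox [4.1,-21.9,8.5] .. [22.9,-3.1,25.5]
B = cylinder(h=9.9, r=2.9) → bbox [-2.9,-2.9,0] .. [2.9,2.9,9.9]
lo = A.lo+B.lo = [4.1-2.9, -21.9-2.9, 8.5+0] = [1.200,-24.800,8.500]
hi = A.hi+B.hi = [22.9+2.9, -3.1+2.9, 25.5+9.9] = [25.800,-0.200,35.400]
diag = √(24.6²+24.6²+26.9²) = √1933.93 = 43.976

min=[1.200,-24.800,8.500] max=[25.800,-0.200,35.400] diag=43.976


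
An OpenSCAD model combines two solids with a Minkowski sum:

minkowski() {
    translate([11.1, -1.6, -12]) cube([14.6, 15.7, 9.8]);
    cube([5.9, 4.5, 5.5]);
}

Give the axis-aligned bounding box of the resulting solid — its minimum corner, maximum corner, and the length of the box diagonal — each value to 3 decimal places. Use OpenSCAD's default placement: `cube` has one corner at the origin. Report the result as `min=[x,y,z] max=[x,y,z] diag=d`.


min=[11.100,-1.600,-12.000] max=[31.600,18.600,3.300] diag=32.594

A = translate([11.1, -1.6, -12]) cube([14.6, 15.7, 9.8]) → bbox [11.1,-1.6,-12] .. [25.7,14.1,-2.2]
B = cube([5.9, 4.5, 5.5]) → bbox [0,0,0] .. [5.9,4.5,5.5]
lo = A.lo+B.lo = [11.1+0, -1.6+0, -12+0] = [11.100,-1.600,-12.000]
hi = A.hi+B.hi = [25.7+5.9, 14.1+4.5, -2.2+5.5] = [31.600,18.600,3.300]
diag = √(20.5²+20.2²+15.3²) = √1062.38 = 32.594


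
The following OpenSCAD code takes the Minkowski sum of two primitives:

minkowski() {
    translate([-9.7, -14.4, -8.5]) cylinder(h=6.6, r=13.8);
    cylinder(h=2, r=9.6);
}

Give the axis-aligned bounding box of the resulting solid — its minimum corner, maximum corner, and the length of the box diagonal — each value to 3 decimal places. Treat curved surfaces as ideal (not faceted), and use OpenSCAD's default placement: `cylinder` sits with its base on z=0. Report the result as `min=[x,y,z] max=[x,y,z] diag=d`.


min=[-33.100,-37.800,-8.500] max=[13.700,9.000,0.100] diag=66.742

A = translate([-9.7, -14.4, -8.5]) cylinder(h=6.6, r=13.8) → bbox [-23.5,-28.2,-8.5] .. [4.1,-0.6,-1.9]
B = cylinder(h=2, r=9.6) → bbox [-9.6,-9.6,0] .. [9.6,9.6,2]
lo = A.lo+B.lo = [-23.5-9.6, -28.2-9.6, -8.5+0] = [-33.100,-37.800,-8.500]
hi = A.hi+B.hi = [4.1+9.6, -0.6+9.6, -1.9+2] = [13.700,9.000,0.100]
diag = √(46.8²+46.8²+8.6²) = √4454.44 = 66.742


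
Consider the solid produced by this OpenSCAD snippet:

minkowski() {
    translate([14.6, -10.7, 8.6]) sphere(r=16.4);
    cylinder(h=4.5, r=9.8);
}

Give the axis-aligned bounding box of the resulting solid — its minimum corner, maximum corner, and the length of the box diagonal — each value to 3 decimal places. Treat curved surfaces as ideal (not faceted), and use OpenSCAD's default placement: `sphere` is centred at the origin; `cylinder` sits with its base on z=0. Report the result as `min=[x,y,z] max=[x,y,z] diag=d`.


A = translate([14.6, -10.7, 8.6]) sphere(r=16.4) → bbox [-1.8,-27.1,-7.8] .. [31,5.7,25]
B = cylinder(h=4.5, r=9.8) → bbox [-9.8,-9.8,0] .. [9.8,9.8,4.5]
lo = A.lo+B.lo = [-1.8-9.8, -27.1-9.8, -7.8+0] = [-11.600,-36.900,-7.800]
hi = A.hi+B.hi = [31+9.8, 5.7+9.8, 25+4.5] = [40.800,15.500,29.500]
diag = √(52.4²+52.4²+37.3²) = √6882.81 = 82.963

min=[-11.600,-36.900,-7.800] max=[40.800,15.500,29.500] diag=82.963


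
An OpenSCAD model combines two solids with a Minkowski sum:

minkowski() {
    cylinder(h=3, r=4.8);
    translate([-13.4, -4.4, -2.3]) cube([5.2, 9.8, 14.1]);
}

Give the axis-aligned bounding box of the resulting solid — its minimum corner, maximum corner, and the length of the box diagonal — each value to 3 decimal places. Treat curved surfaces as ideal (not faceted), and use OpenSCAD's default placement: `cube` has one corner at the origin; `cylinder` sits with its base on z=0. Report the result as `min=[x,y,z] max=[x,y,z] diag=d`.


min=[-18.200,-9.200,-2.300] max=[-3.400,10.200,14.800] diag=29.796

A = translate([-13.4, -4.4, -2.3]) cube([5.2, 9.8, 14.1]) → bbox [-13.4,-4.4,-2.3] .. [-8.2,5.4,11.8]
B = cylinder(h=3, r=4.8) → bbox [-4.8,-4.8,0] .. [4.8,4.8,3]
lo = A.lo+B.lo = [-13.4-4.8, -4.4-4.8, -2.3+0] = [-18.200,-9.200,-2.300]
hi = A.hi+B.hi = [-8.2+4.8, 5.4+4.8, 11.8+3] = [-3.400,10.200,14.800]
diag = √(14.8²+19.4²+17.1²) = √887.81 = 29.796


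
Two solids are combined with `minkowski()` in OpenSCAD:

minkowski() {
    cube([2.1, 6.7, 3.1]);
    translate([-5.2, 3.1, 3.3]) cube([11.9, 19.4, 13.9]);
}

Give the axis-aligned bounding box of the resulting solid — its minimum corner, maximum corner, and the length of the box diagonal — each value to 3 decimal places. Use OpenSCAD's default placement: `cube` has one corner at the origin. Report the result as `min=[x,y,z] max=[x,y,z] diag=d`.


A = translate([-5.2, 3.1, 3.3]) cube([11.9, 19.4, 13.9]) → bbox [-5.2,3.1,3.3] .. [6.7,22.5,17.2]
B = cube([2.1, 6.7, 3.1]) → bbox [0,0,0] .. [2.1,6.7,3.1]
lo = A.lo+B.lo = [-5.2+0, 3.1+0, 3.3+0] = [-5.200,3.100,3.300]
hi = A.hi+B.hi = [6.7+2.1, 22.5+6.7, 17.2+3.1] = [8.800,29.200,20.300]
diag = √(14²+26.1²+17²) = √1166.21 = 34.150

min=[-5.200,3.100,3.300] max=[8.800,29.200,20.300] diag=34.150


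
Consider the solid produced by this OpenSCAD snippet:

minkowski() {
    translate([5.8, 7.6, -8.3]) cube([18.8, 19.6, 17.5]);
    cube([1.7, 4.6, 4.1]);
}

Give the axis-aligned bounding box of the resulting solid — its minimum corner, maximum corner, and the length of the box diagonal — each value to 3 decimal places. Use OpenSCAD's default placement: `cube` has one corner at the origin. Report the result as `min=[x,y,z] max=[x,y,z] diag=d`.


A = translate([5.8, 7.6, -8.3]) cube([18.8, 19.6, 17.5]) → bbox [5.8,7.6,-8.3] .. [24.6,27.2,9.2]
B = cube([1.7, 4.6, 4.1]) → bbox [0,0,0] .. [1.7,4.6,4.1]
lo = A.lo+B.lo = [5.8+0, 7.6+0, -8.3+0] = [5.800,7.600,-8.300]
hi = A.hi+B.hi = [24.6+1.7, 27.2+4.6, 9.2+4.1] = [26.300,31.800,13.300]
diag = √(20.5²+24.2²+21.6²) = √1472.45 = 38.373

min=[5.800,7.600,-8.300] max=[26.300,31.800,13.300] diag=38.373


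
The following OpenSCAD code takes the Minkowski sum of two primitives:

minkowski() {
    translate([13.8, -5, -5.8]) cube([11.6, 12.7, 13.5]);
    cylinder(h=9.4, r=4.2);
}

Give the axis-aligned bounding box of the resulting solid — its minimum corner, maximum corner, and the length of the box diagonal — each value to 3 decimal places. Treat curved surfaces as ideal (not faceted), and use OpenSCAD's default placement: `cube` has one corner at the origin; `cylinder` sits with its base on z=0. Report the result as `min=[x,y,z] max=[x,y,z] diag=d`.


A = translate([13.8, -5, -5.8]) cube([11.6, 12.7, 13.5]) → bbox [13.8,-5,-5.8] .. [25.4,7.7,7.7]
B = cylinder(h=9.4, r=4.2) → bbox [-4.2,-4.2,0] .. [4.2,4.2,9.4]
lo = A.lo+B.lo = [13.8-4.2, -5-4.2, -5.8+0] = [9.600,-9.200,-5.800]
hi = A.hi+B.hi = [25.4+4.2, 7.7+4.2, 7.7+9.4] = [29.600,11.900,17.100]
diag = √(20²+21.1²+22.9²) = √1369.62 = 37.008

min=[9.600,-9.200,-5.800] max=[29.600,11.900,17.100] diag=37.008


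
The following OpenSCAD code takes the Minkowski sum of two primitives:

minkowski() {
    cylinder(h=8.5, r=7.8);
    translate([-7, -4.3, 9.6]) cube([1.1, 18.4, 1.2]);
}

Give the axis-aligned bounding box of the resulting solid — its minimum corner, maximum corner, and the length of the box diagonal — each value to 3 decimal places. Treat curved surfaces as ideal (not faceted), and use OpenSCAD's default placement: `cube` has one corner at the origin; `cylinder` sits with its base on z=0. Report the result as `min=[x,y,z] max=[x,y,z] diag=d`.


A = translate([-7, -4.3, 9.6]) cube([1.1, 18.4, 1.2]) → bbox [-7,-4.3,9.6] .. [-5.9,14.1,10.8]
B = cylinder(h=8.5, r=7.8) → bbox [-7.8,-7.8,0] .. [7.8,7.8,8.5]
lo = A.lo+B.lo = [-7-7.8, -4.3-7.8, 9.6+0] = [-14.800,-12.100,9.600]
hi = A.hi+B.hi = [-5.9+7.8, 14.1+7.8, 10.8+8.5] = [1.900,21.900,19.300]
diag = √(16.7²+34²+9.7²) = √1528.98 = 39.102

min=[-14.800,-12.100,9.600] max=[1.900,21.900,19.300] diag=39.102


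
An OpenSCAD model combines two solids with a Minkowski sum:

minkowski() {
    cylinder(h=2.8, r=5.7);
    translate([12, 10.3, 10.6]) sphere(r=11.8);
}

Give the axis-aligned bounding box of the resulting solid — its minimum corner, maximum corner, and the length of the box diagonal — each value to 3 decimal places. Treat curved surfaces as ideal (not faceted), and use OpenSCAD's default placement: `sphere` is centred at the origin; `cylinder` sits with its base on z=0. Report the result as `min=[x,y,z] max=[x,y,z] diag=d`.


A = translate([12, 10.3, 10.6]) sphere(r=11.8) → bbox [0.2,-1.5,-1.2] .. [23.8,22.1,22.4]
B = cylinder(h=2.8, r=5.7) → bbox [-5.7,-5.7,0] .. [5.7,5.7,2.8]
lo = A.lo+B.lo = [0.2-5.7, -1.5-5.7, -1.2+0] = [-5.500,-7.200,-1.200]
hi = A.hi+B.hi = [23.8+5.7, 22.1+5.7, 22.4+2.8] = [29.500,27.800,25.200]
diag = √(35²+35²+26.4²) = √3146.96 = 56.098

min=[-5.500,-7.200,-1.200] max=[29.500,27.800,25.200] diag=56.098


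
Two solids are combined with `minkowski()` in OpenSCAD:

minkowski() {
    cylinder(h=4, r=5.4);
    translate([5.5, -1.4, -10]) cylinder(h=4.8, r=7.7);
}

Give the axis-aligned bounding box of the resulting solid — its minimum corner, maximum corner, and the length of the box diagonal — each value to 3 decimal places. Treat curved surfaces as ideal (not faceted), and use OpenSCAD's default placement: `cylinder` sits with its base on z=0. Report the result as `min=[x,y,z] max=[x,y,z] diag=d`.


A = translate([5.5, -1.4, -10]) cylinder(h=4.8, r=7.7) → bbox [-2.2,-9.1,-10] .. [13.2,6.3,-5.2]
B = cylinder(h=4, r=5.4) → bbox [-5.4,-5.4,0] .. [5.4,5.4,4]
lo = A.lo+B.lo = [-2.2-5.4, -9.1-5.4, -10+0] = [-7.600,-14.500,-10.000]
hi = A.hi+B.hi = [13.2+5.4, 6.3+5.4, -5.2+4] = [18.600,11.700,-1.200]
diag = √(26.2²+26.2²+8.8²) = √1450.32 = 38.083

min=[-7.600,-14.500,-10.000] max=[18.600,11.700,-1.200] diag=38.083


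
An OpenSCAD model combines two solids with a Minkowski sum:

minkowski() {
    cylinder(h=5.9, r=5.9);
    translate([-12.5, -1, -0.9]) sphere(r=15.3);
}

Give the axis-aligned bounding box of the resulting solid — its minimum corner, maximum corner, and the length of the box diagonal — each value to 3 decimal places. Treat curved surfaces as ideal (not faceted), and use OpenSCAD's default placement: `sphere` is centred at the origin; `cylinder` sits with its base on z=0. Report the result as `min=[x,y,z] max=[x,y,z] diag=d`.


A = translate([-12.5, -1, -0.9]) sphere(r=15.3) → bbox [-27.8,-16.3,-16.2] .. [2.8,14.3,14.4]
B = cylinder(h=5.9, r=5.9) → bbox [-5.9,-5.9,0] .. [5.9,5.9,5.9]
lo = A.lo+B.lo = [-27.8-5.9, -16.3-5.9, -16.2+0] = [-33.700,-22.200,-16.200]
hi = A.hi+B.hi = [2.8+5.9, 14.3+5.9, 14.4+5.9] = [8.700,20.200,20.300]
diag = √(42.4²+42.4²+36.5²) = √4927.77 = 70.198

min=[-33.700,-22.200,-16.200] max=[8.700,20.200,20.300] diag=70.198


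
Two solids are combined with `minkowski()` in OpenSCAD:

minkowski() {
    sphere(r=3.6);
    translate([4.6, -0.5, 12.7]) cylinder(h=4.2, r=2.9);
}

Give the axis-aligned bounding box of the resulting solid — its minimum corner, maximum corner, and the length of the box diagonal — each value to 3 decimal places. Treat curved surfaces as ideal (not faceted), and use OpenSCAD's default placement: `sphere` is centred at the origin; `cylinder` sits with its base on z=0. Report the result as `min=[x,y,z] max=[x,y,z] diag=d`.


A = translate([4.6, -0.5, 12.7]) cylinder(h=4.2, r=2.9) → bbox [1.7,-3.4,12.7] .. [7.5,2.4,16.9]
B = sphere(r=3.6) → bbox [-3.6,-3.6,-3.6] .. [3.6,3.6,3.6]
lo = A.lo+B.lo = [1.7-3.6, -3.4-3.6, 12.7-3.6] = [-1.900,-7.000,9.100]
hi = A.hi+B.hi = [7.5+3.6, 2.4+3.6, 16.9+3.6] = [11.100,6.000,20.500]
diag = √(13²+13²+11.4²) = √467.96 = 21.632

min=[-1.900,-7.000,9.100] max=[11.100,6.000,20.500] diag=21.632


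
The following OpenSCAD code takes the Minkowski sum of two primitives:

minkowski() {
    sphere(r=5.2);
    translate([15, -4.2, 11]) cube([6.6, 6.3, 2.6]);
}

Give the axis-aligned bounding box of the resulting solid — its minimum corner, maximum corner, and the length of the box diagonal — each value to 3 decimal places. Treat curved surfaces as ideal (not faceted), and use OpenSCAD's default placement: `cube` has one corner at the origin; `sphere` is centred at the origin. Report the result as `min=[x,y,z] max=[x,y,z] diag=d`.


min=[9.800,-9.400,5.800] max=[26.800,7.300,18.800] diag=27.146

A = translate([15, -4.2, 11]) cube([6.6, 6.3, 2.6]) → bbox [15,-4.2,11] .. [21.6,2.1,13.6]
B = sphere(r=5.2) → bbox [-5.2,-5.2,-5.2] .. [5.2,5.2,5.2]
lo = A.lo+B.lo = [15-5.2, -4.2-5.2, 11-5.2] = [9.800,-9.400,5.800]
hi = A.hi+B.hi = [21.6+5.2, 2.1+5.2, 13.6+5.2] = [26.800,7.300,18.800]
diag = √(17²+16.7²+13²) = √736.89 = 27.146


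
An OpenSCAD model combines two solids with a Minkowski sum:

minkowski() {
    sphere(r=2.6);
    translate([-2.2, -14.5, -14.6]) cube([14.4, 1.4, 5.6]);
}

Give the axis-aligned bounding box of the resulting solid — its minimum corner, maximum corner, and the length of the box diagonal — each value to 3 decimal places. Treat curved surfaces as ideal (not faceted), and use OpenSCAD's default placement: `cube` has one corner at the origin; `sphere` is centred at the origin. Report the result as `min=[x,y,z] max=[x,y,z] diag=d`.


A = translate([-2.2, -14.5, -14.6]) cube([14.4, 1.4, 5.6]) → bbox [-2.2,-14.5,-14.6] .. [12.2,-13.1,-9]
B = sphere(r=2.6) → bbox [-2.6,-2.6,-2.6] .. [2.6,2.6,2.6]
lo = A.lo+B.lo = [-2.2-2.6, -14.5-2.6, -14.6-2.6] = [-4.800,-17.100,-17.200]
hi = A.hi+B.hi = [12.2+2.6, -13.1+2.6, -9+2.6] = [14.800,-10.500,-6.400]
diag = √(19.6²+6.6²+10.8²) = √544.36 = 23.332

min=[-4.800,-17.100,-17.200] max=[14.800,-10.500,-6.400] diag=23.332


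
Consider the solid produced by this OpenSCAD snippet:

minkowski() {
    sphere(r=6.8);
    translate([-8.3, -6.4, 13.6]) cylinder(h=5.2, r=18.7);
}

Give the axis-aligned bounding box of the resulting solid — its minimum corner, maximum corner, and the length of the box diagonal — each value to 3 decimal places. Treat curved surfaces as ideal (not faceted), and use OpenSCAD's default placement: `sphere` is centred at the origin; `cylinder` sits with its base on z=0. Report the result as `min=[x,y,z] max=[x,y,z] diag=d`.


min=[-33.800,-31.900,6.800] max=[17.200,19.100,25.600] diag=74.535

A = translate([-8.3, -6.4, 13.6]) cylinder(h=5.2, r=18.7) → bbox [-27,-25.1,13.6] .. [10.4,12.3,18.8]
B = sphere(r=6.8) → bbox [-6.8,-6.8,-6.8] .. [6.8,6.8,6.8]
lo = A.lo+B.lo = [-27-6.8, -25.1-6.8, 13.6-6.8] = [-33.800,-31.900,6.800]
hi = A.hi+B.hi = [10.4+6.8, 12.3+6.8, 18.8+6.8] = [17.200,19.100,25.600]
diag = √(51²+51²+18.8²) = √5555.44 = 74.535


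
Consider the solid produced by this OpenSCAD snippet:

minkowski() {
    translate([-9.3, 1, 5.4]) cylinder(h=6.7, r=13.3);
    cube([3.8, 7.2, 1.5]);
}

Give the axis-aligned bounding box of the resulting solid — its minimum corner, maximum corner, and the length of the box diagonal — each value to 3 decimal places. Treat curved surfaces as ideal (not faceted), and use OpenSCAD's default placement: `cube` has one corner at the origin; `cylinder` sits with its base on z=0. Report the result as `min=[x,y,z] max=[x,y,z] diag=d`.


min=[-22.600,-12.300,5.400] max=[7.800,21.500,13.600] diag=46.194

A = translate([-9.3, 1, 5.4]) cylinder(h=6.7, r=13.3) → bbox [-22.6,-12.3,5.4] .. [4,14.3,12.1]
B = cube([3.8, 7.2, 1.5]) → bbox [0,0,0] .. [3.8,7.2,1.5]
lo = A.lo+B.lo = [-22.6+0, -12.3+0, 5.4+0] = [-22.600,-12.300,5.400]
hi = A.hi+B.hi = [4+3.8, 14.3+7.2, 12.1+1.5] = [7.800,21.500,13.600]
diag = √(30.4²+33.8²+8.2²) = √2133.84 = 46.194


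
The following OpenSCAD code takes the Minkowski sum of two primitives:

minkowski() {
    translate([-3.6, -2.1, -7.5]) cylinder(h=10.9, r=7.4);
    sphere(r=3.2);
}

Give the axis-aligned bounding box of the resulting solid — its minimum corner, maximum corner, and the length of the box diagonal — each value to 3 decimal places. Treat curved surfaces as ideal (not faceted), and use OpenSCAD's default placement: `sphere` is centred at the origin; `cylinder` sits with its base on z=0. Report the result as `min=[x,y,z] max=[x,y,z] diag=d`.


min=[-14.200,-12.700,-10.700] max=[7.000,8.500,6.600] diag=34.615

A = translate([-3.6, -2.1, -7.5]) cylinder(h=10.9, r=7.4) → bbox [-11,-9.5,-7.5] .. [3.8,5.3,3.4]
B = sphere(r=3.2) → bbox [-3.2,-3.2,-3.2] .. [3.2,3.2,3.2]
lo = A.lo+B.lo = [-11-3.2, -9.5-3.2, -7.5-3.2] = [-14.200,-12.700,-10.700]
hi = A.hi+B.hi = [3.8+3.2, 5.3+3.2, 3.4+3.2] = [7.000,8.500,6.600]
diag = √(21.2²+21.2²+17.3²) = √1198.17 = 34.615


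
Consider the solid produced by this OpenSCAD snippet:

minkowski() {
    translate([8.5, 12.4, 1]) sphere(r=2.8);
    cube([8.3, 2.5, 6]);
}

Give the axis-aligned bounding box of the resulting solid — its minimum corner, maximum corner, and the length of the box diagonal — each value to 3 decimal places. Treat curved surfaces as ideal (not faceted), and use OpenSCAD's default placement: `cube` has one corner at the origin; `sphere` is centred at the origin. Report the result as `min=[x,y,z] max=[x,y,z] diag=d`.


A = translate([8.5, 12.4, 1]) sphere(r=2.8) → bbox [5.7,9.6,-1.8] .. [11.3,15.2,3.8]
B = cube([8.3, 2.5, 6]) → bbox [0,0,0] .. [8.3,2.5,6]
lo = A.lo+B.lo = [5.7+0, 9.6+0, -1.8+0] = [5.700,9.600,-1.800]
hi = A.hi+B.hi = [11.3+8.3, 15.2+2.5, 3.8+6] = [19.600,17.700,9.800]
diag = √(13.9²+8.1²+11.6²) = √393.38 = 19.834

min=[5.700,9.600,-1.800] max=[19.600,17.700,9.800] diag=19.834


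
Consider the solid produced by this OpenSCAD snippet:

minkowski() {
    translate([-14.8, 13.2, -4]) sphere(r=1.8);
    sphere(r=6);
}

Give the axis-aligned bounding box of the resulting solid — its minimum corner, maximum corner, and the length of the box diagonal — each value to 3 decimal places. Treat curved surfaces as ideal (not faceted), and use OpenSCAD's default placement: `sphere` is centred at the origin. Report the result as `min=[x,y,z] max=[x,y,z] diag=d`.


A = translate([-14.8, 13.2, -4]) sphere(r=1.8) → bbox [-16.6,11.4,-5.8] .. [-13,15,-2.2]
B = sphere(r=6) → bbox [-6,-6,-6] .. [6,6,6]
lo = A.lo+B.lo = [-16.6-6, 11.4-6, -5.8-6] = [-22.600,5.400,-11.800]
hi = A.hi+B.hi = [-13+6, 15+6, -2.2+6] = [-7.000,21.000,3.800]
diag = √(15.6²+15.6²+15.6²) = √730.08 = 27.020

min=[-22.600,5.400,-11.800] max=[-7.000,21.000,3.800] diag=27.020


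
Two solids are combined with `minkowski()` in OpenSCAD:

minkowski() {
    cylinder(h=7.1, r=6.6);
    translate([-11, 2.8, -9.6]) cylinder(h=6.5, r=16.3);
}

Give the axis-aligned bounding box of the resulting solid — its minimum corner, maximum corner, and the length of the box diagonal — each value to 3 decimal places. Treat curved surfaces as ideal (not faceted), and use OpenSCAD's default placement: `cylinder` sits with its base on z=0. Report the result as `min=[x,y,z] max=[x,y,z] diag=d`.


min=[-33.900,-20.100,-9.600] max=[11.900,25.700,4.000] diag=66.183

A = translate([-11, 2.8, -9.6]) cylinder(h=6.5, r=16.3) → bbox [-27.3,-13.5,-9.6] .. [5.3,19.1,-3.1]
B = cylinder(h=7.1, r=6.6) → bbox [-6.6,-6.6,0] .. [6.6,6.6,7.1]
lo = A.lo+B.lo = [-27.3-6.6, -13.5-6.6, -9.6+0] = [-33.900,-20.100,-9.600]
hi = A.hi+B.hi = [5.3+6.6, 19.1+6.6, -3.1+7.1] = [11.900,25.700,4.000]
diag = √(45.8²+45.8²+13.6²) = √4380.24 = 66.183


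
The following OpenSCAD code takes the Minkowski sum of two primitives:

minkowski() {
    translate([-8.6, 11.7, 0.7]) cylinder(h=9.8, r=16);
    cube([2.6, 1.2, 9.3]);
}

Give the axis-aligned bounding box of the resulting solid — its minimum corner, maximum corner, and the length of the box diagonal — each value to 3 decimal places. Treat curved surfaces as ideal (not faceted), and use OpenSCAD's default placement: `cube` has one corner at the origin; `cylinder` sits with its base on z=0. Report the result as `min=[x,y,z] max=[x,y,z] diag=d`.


A = translate([-8.6, 11.7, 0.7]) cylinder(h=9.8, r=16) → bbox [-24.6,-4.3,0.7] .. [7.4,27.7,10.5]
B = cube([2.6, 1.2, 9.3]) → bbox [0,0,0] .. [2.6,1.2,9.3]
lo = A.lo+B.lo = [-24.6+0, -4.3+0, 0.7+0] = [-24.600,-4.300,0.700]
hi = A.hi+B.hi = [7.4+2.6, 27.7+1.2, 10.5+9.3] = [10.000,28.900,19.800]
diag = √(34.6²+33.2²+19.1²) = √2664.21 = 51.616

min=[-24.600,-4.300,0.700] max=[10.000,28.900,19.800] diag=51.616


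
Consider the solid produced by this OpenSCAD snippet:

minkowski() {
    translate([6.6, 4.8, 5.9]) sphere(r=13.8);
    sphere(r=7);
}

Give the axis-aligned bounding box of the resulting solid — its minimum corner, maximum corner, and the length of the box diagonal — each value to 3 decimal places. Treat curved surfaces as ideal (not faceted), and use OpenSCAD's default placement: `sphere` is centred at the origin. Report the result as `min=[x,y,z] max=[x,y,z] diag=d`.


A = translate([6.6, 4.8, 5.9]) sphere(r=13.8) → bbox [-7.2,-9,-7.9] .. [20.4,18.6,19.7]
B = sphere(r=7) → bbox [-7,-7,-7] .. [7,7,7]
lo = A.lo+B.lo = [-7.2-7, -9-7, -7.9-7] = [-14.200,-16.000,-14.900]
hi = A.hi+B.hi = [20.4+7, 18.6+7, 19.7+7] = [27.400,25.600,26.700]
diag = √(41.6²+41.6²+41.6²) = √5191.68 = 72.053

min=[-14.200,-16.000,-14.900] max=[27.400,25.600,26.700] diag=72.053


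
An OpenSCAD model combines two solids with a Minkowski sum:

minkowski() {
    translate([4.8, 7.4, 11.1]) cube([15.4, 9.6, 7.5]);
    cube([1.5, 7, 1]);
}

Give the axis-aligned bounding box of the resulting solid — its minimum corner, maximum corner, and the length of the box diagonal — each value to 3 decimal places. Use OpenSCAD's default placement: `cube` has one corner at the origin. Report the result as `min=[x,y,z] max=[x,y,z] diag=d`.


A = translate([4.8, 7.4, 11.1]) cube([15.4, 9.6, 7.5]) → bbox [4.8,7.4,11.1] .. [20.2,17,18.6]
B = cube([1.5, 7, 1]) → bbox [0,0,0] .. [1.5,7,1]
lo = A.lo+B.lo = [4.8+0, 7.4+0, 11.1+0] = [4.800,7.400,11.100]
hi = A.hi+B.hi = [20.2+1.5, 17+7, 18.6+1] = [21.700,24.000,19.600]
diag = √(16.9²+16.6²+8.5²) = √633.42 = 25.168

min=[4.800,7.400,11.100] max=[21.700,24.000,19.600] diag=25.168


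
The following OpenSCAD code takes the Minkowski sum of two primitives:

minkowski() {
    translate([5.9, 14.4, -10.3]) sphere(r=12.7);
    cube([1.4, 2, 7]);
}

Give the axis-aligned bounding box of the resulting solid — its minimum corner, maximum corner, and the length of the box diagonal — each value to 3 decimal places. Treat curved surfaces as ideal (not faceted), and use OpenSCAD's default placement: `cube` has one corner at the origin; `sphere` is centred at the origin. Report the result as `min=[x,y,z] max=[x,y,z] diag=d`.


min=[-6.800,1.700,-23.000] max=[20.000,29.100,9.400] diag=50.187

A = translate([5.9, 14.4, -10.3]) sphere(r=12.7) → bbox [-6.8,1.7,-23] .. [18.6,27.1,2.4]
B = cube([1.4, 2, 7]) → bbox [0,0,0] .. [1.4,2,7]
lo = A.lo+B.lo = [-6.8+0, 1.7+0, -23+0] = [-6.800,1.700,-23.000]
hi = A.hi+B.hi = [18.6+1.4, 27.1+2, 2.4+7] = [20.000,29.100,9.400]
diag = √(26.8²+27.4²+32.4²) = √2518.76 = 50.187


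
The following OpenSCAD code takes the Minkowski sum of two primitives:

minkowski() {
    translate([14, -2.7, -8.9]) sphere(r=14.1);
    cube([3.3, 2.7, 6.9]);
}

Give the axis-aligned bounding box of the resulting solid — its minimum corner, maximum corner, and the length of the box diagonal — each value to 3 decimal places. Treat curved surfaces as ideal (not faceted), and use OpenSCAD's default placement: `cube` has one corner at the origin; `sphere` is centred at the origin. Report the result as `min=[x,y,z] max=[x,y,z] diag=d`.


A = translate([14, -2.7, -8.9]) sphere(r=14.1) → bbox [-0.1,-16.8,-23] .. [28.1,11.4,5.2]
B = cube([3.3, 2.7, 6.9]) → bbox [0,0,0] .. [3.3,2.7,6.9]
lo = A.lo+B.lo = [-0.1+0, -16.8+0, -23+0] = [-0.100,-16.800,-23.000]
hi = A.hi+B.hi = [28.1+3.3, 11.4+2.7, 5.2+6.9] = [31.400,14.100,12.100]
diag = √(31.5²+30.9²+35.1²) = √3179.07 = 56.383

min=[-0.100,-16.800,-23.000] max=[31.400,14.100,12.100] diag=56.383


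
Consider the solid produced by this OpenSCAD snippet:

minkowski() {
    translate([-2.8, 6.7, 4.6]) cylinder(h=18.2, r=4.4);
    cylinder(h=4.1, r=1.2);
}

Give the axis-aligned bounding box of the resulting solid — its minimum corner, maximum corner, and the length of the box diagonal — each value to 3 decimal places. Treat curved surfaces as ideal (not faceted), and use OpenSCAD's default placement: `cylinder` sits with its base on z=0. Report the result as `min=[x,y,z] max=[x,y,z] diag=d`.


min=[-8.400,1.100,4.600] max=[2.800,12.300,26.900] diag=27.353

A = translate([-2.8, 6.7, 4.6]) cylinder(h=18.2, r=4.4) → bbox [-7.2,2.3,4.6] .. [1.6,11.1,22.8]
B = cylinder(h=4.1, r=1.2) → bbox [-1.2,-1.2,0] .. [1.2,1.2,4.1]
lo = A.lo+B.lo = [-7.2-1.2, 2.3-1.2, 4.6+0] = [-8.400,1.100,4.600]
hi = A.hi+B.hi = [1.6+1.2, 11.1+1.2, 22.8+4.1] = [2.800,12.300,26.900]
diag = √(11.2²+11.2²+22.3²) = √748.17 = 27.353


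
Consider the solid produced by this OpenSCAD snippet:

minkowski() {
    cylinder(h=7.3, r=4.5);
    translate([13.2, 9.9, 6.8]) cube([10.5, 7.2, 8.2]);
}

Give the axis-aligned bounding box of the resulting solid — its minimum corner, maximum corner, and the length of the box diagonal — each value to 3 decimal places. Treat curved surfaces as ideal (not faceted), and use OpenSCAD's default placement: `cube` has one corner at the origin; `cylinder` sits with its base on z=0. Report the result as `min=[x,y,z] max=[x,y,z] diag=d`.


A = translate([13.2, 9.9, 6.8]) cube([10.5, 7.2, 8.2]) → bbox [13.2,9.9,6.8] .. [23.7,17.1,15]
B = cylinder(h=7.3, r=4.5) → bbox [-4.5,-4.5,0] .. [4.5,4.5,7.3]
lo = A.lo+B.lo = [13.2-4.5, 9.9-4.5, 6.8+0] = [8.700,5.400,6.800]
hi = A.hi+B.hi = [23.7+4.5, 17.1+4.5, 15+7.3] = [28.200,21.600,22.300]
diag = √(19.5²+16.2²+15.5²) = √882.94 = 29.714

min=[8.700,5.400,6.800] max=[28.200,21.600,22.300] diag=29.714


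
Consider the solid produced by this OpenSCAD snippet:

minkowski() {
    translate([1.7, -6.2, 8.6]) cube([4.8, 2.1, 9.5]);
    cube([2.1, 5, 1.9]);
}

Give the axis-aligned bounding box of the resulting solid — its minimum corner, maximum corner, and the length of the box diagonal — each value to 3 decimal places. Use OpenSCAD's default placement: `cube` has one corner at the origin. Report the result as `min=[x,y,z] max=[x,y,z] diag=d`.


min=[1.700,-6.200,8.600] max=[8.600,0.900,20.000] diag=15.099

A = translate([1.7, -6.2, 8.6]) cube([4.8, 2.1, 9.5]) → bbox [1.7,-6.2,8.6] .. [6.5,-4.1,18.1]
B = cube([2.1, 5, 1.9]) → bbox [0,0,0] .. [2.1,5,1.9]
lo = A.lo+B.lo = [1.7+0, -6.2+0, 8.6+0] = [1.700,-6.200,8.600]
hi = A.hi+B.hi = [6.5+2.1, -4.1+5, 18.1+1.9] = [8.600,0.900,20.000]
diag = √(6.9²+7.1²+11.4²) = √227.98 = 15.099
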